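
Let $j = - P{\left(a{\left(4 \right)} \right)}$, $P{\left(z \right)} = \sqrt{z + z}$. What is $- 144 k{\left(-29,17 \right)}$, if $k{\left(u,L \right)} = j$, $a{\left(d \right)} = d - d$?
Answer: $0$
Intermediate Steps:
$a{\left(d \right)} = 0$
$P{\left(z \right)} = \sqrt{2} \sqrt{z}$ ($P{\left(z \right)} = \sqrt{2 z} = \sqrt{2} \sqrt{z}$)
$j = 0$ ($j = - \sqrt{2} \sqrt{0} = - \sqrt{2} \cdot 0 = \left(-1\right) 0 = 0$)
$k{\left(u,L \right)} = 0$
$- 144 k{\left(-29,17 \right)} = \left(-144\right) 0 = 0$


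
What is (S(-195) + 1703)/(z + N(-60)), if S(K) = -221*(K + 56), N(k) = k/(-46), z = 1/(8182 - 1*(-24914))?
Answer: 24679885776/992903 ≈ 24856.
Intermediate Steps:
z = 1/33096 (z = 1/(8182 + 24914) = 1/33096 ≈ 3.0215e-5)
N(k) = -k/46 (N(k) = k*(-1/46) = -k/46)
S(K) = -12376 - 221*K (S(K) = -221*(56 + K) = -12376 - 221*K)
(S(-195) + 1703)/(z + N(-60)) = ((-12376 - 221*(-195)) + 1703)/(1/33096 - 1/46*(-60)) = ((-12376 + 43095) + 1703)/(1/33096 + 30/23) = (30719 + 1703)/(992903/761208) = 32422*(761208/992903) = 24679885776/992903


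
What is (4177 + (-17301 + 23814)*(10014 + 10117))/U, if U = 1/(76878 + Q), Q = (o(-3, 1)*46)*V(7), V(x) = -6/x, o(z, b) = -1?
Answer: 70596481974360/7 ≈ 1.0085e+13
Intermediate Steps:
Q = 276/7 (Q = (-1*46)*(-6/7) = -(-276)/7 = -46*(-6/7) = 276/7 ≈ 39.429)
U = 7/538422 (U = 1/(76878 + 276/7) = 1/(538422/7) = 7/538422 ≈ 1.3001e-5)
(4177 + (-17301 + 23814)*(10014 + 10117))/U = (4177 + (-17301 + 23814)*(10014 + 10117))/(7/538422) = (4177 + 6513*20131)*(538422/7) = (4177 + 131113203)*(538422/7) = 131117380*(538422/7) = 70596481974360/7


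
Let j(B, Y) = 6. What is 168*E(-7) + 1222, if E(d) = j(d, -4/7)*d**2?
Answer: 50614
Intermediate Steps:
E(d) = 6*d**2
168*E(-7) + 1222 = 168*(6*(-7)**2) + 1222 = 168*(6*49) + 1222 = 168*294 + 1222 = 49392 + 1222 = 50614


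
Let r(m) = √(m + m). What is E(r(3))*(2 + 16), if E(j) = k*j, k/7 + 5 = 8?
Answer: 378*√6 ≈ 925.91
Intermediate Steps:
k = 21 (k = -35 + 7*8 = -35 + 56 = 21)
r(m) = √2*√m (r(m) = √(2*m) = √2*√m)
E(j) = 21*j
E(r(3))*(2 + 16) = (21*(√2*√3))*(2 + 16) = (21*√6)*18 = 378*√6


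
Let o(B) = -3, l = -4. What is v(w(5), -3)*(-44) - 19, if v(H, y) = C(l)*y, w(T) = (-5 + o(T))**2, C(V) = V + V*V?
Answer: 1565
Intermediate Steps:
C(V) = V + V**2
w(T) = 64 (w(T) = (-5 - 3)**2 = (-8)**2 = 64)
v(H, y) = 12*y (v(H, y) = (-4*(1 - 4))*y = (-4*(-3))*y = 12*y)
v(w(5), -3)*(-44) - 19 = (12*(-3))*(-44) - 19 = -36*(-44) - 19 = 1584 - 19 = 1565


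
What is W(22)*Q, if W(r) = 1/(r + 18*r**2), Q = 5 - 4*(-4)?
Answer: 21/8734 ≈ 0.0024044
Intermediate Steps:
Q = 21 (Q = 5 + 16 = 21)
W(22)*Q = (1/(22*(1 + 18*22)))*21 = (1/(22*(1 + 396)))*21 = ((1/22)/397)*21 = ((1/22)*(1/397))*21 = (1/8734)*21 = 21/8734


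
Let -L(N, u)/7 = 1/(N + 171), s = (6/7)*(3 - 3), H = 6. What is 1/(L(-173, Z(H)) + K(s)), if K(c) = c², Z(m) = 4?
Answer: 2/7 ≈ 0.28571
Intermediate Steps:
s = 0 (s = (6*(⅐))*0 = (6/7)*0 = 0)
L(N, u) = -7/(171 + N) (L(N, u) = -7/(N + 171) = -7/(171 + N))
1/(L(-173, Z(H)) + K(s)) = 1/(-7/(171 - 173) + 0²) = 1/(-7/(-2) + 0) = 1/(-7*(-½) + 0) = 1/(7/2 + 0) = 1/(7/2) = 2/7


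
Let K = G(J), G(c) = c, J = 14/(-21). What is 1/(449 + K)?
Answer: 3/1345 ≈ 0.0022305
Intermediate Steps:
J = -⅔ (J = 14*(-1/21) = -⅔ ≈ -0.66667)
K = -⅔ ≈ -0.66667
1/(449 + K) = 1/(449 - ⅔) = 1/(1345/3) = 3/1345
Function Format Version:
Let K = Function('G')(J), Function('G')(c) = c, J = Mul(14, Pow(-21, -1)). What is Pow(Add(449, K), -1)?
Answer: Rational(3, 1345) ≈ 0.0022305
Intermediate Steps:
J = Rational(-2, 3) (J = Mul(14, Rational(-1, 21)) = Rational(-2, 3) ≈ -0.66667)
K = Rational(-2, 3) ≈ -0.66667
Pow(Add(449, K), -1) = Pow(Add(449, Rational(-2, 3)), -1) = Pow(Rational(1345, 3), -1) = Rational(3, 1345)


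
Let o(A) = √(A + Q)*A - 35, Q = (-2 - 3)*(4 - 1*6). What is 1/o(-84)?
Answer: I/(7*(-5*I + 12*√74)) ≈ -6.6874e-5 + 0.0013807*I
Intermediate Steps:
Q = 10 (Q = -5*(4 - 6) = -5*(-2) = 10)
o(A) = -35 + A*√(10 + A) (o(A) = √(A + 10)*A - 35 = √(10 + A)*A - 35 = A*√(10 + A) - 35 = -35 + A*√(10 + A))
1/o(-84) = 1/(-35 - 84*√(10 - 84)) = 1/(-35 - 84*I*√74)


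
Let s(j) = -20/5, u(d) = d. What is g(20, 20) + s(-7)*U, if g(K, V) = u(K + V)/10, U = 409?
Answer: -1632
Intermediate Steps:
g(K, V) = K/10 + V/10 (g(K, V) = (K + V)/10 = (K + V)*(1/10) = K/10 + V/10)
s(j) = -4 (s(j) = -20/5 = -1*4 = -4)
g(20, 20) + s(-7)*U = ((1/10)*20 + (1/10)*20) - 4*409 = (2 + 2) - 1636 = 4 - 1636 = -1632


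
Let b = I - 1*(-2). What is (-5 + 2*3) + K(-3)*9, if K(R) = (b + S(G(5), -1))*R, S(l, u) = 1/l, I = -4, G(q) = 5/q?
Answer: 28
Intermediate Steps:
b = -2 (b = -4 - 1*(-2) = -4 + 2 = -2)
K(R) = -R (K(R) = (-2 + 1/(5/5))*R = (-2 + 1/(5*(⅕)))*R = (-2 + 1/1)*R = (-2 + 1)*R = -R)
(-5 + 2*3) + K(-3)*9 = (-5 + 2*3) - 1*(-3)*9 = (-5 + 6) + 3*9 = 1 + 27 = 28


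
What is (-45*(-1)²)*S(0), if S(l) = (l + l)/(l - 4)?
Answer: 0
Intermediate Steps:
S(l) = 2*l/(-4 + l) (S(l) = (2*l)/(-4 + l) = 2*l/(-4 + l))
(-45*(-1)²)*S(0) = (-45*(-1)²)*(2*0/(-4 + 0)) = (-45*1)*(2*0/(-4)) = -90*0*(-1)/4 = -45*0 = 0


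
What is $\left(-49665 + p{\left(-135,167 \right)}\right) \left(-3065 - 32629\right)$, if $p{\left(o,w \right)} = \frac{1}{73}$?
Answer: $\frac{129410167536}{73} \approx 1.7727 \cdot 10^{9}$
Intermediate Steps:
$p{\left(o,w \right)} = \frac{1}{73}$
$\left(-49665 + p{\left(-135,167 \right)}\right) \left(-3065 - 32629\right) = \left(-49665 + \frac{1}{73}\right) \left(-3065 - 32629\right) = \left(- \frac{3625544}{73}\right) \left(-35694\right) = \frac{129410167536}{73}$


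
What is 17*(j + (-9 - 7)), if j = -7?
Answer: -391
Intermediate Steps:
17*(j + (-9 - 7)) = 17*(-7 + (-9 - 7)) = 17*(-7 - 16) = 17*(-23) = -391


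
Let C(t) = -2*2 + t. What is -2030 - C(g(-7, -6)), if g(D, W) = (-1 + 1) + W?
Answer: -2020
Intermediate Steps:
g(D, W) = W (g(D, W) = 0 + W = W)
C(t) = -4 + t
-2030 - C(g(-7, -6)) = -2030 - (-4 - 6) = -2030 - 1*(-10) = -2030 + 10 = -2020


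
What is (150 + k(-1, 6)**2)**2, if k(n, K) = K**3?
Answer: 2190801636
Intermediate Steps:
(150 + k(-1, 6)**2)**2 = (150 + (6**3)**2)**2 = (150 + 216**2)**2 = (150 + 46656)**2 = 46806**2 = 2190801636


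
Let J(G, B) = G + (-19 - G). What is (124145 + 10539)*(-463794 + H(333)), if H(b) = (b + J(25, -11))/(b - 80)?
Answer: -1436705670592/23 ≈ -6.2465e+10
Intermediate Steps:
J(G, B) = -19
H(b) = (-19 + b)/(-80 + b) (H(b) = (b - 19)/(b - 80) = (-19 + b)/(-80 + b))
(124145 + 10539)*(-463794 + H(333)) = (124145 + 10539)*(-463794 + (-19 + 333)/(-80 + 333)) = 134684*(-463794 + 314/253) = 134684*(-117339568/253) = -1436705670592/23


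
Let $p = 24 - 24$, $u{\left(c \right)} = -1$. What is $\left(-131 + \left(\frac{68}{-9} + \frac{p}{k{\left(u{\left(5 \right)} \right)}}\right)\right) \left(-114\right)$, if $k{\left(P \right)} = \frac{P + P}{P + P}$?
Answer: $\frac{47386}{3} \approx 15795.0$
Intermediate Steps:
$p = 0$
$k{\left(P \right)} = 1$ ($k{\left(P \right)} = \frac{2 P}{2 P} = 2 P \frac{1}{2 P} = 1$)
$\left(-131 + \left(\frac{68}{-9} + \frac{p}{k{\left(u{\left(5 \right)} \right)}}\right)\right) \left(-114\right) = \left(-131 + \left(\frac{68}{-9} + \frac{0}{1}\right)\right) \left(-114\right) = \left(-131 + \left(68 \left(- \frac{1}{9}\right) + 0 \cdot 1\right)\right) \left(-114\right) = \left(-131 + \left(- \frac{68}{9} + 0\right)\right) \left(-114\right) = \left(-131 - \frac{68}{9}\right) \left(-114\right) = \left(- \frac{1247}{9}\right) \left(-114\right) = \frac{47386}{3}$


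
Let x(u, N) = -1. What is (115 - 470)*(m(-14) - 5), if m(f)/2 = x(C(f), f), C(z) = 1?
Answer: 2485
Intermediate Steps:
m(f) = -2 (m(f) = 2*(-1) = -2)
(115 - 470)*(m(-14) - 5) = (115 - 470)*(-2 - 5) = -355*(-7) = 2485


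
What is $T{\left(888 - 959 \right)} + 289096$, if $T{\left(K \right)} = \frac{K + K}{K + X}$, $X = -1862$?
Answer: $\frac{558822710}{1933} \approx 2.891 \cdot 10^{5}$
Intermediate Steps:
$T{\left(K \right)} = \frac{2 K}{-1862 + K}$ ($T{\left(K \right)} = \frac{K + K}{K - 1862} = \frac{2 K}{-1862 + K}$)
$T{\left(888 - 959 \right)} + 289096 = \frac{2 \left(888 - 959\right)}{-1862 + \left(888 - 959\right)} + 289096 = 2 \left(-71\right) \frac{1}{-1862 - 71} + 289096 = 2 \left(-71\right) \frac{1}{-1933} + 289096 = 2 \left(-71\right) \left(- \frac{1}{1933}\right) + 289096 = \frac{142}{1933} + 289096 = \frac{558822710}{1933}$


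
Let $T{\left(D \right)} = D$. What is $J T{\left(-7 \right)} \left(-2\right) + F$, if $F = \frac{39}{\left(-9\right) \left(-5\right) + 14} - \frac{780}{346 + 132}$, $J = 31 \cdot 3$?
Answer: $\frac{18345813}{14101} \approx 1301.0$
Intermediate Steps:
$J = 93$
$F = - \frac{13689}{14101}$ ($F = \frac{39}{45 + 14} - \frac{780}{478} = \frac{39}{59} - \frac{390}{239} = - \frac{13689}{14101} \approx -0.97078$)
$J T{\left(-7 \right)} \left(-2\right) + F = 93 \left(\left(-7\right) \left(-2\right)\right) - \frac{13689}{14101} = 93 \cdot 14 - \frac{13689}{14101} = 1302 - \frac{13689}{14101} = \frac{18345813}{14101}$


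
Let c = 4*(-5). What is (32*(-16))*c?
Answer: 10240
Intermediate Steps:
c = -20
(32*(-16))*c = (32*(-16))*(-20) = -512*(-20) = 10240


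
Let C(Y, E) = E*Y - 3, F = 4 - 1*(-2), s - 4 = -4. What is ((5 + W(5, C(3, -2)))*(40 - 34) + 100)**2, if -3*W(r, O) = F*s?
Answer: 16900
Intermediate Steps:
s = 0 (s = 4 - 4 = 0)
F = 6 (F = 4 + 2 = 6)
C(Y, E) = -3 + E*Y
W(r, O) = 0 (W(r, O) = -2*0 = -1/3*0 = 0)
((5 + W(5, C(3, -2)))*(40 - 34) + 100)**2 = ((5 + 0)*(40 - 34) + 100)**2 = (5*6 + 100)**2 = (30 + 100)**2 = 130**2 = 16900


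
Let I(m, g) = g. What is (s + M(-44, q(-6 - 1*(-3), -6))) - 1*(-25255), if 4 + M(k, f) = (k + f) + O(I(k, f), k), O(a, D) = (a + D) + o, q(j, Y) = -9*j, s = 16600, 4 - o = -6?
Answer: 41827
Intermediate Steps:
o = 10 (o = 4 - 1*(-6) = 4 + 6 = 10)
O(a, D) = 10 + D + a (O(a, D) = (a + D) + 10 = (D + a) + 10 = 10 + D + a)
M(k, f) = 6 + 2*f + 2*k (M(k, f) = -4 + ((k + f) + (10 + k + f)) = -4 + ((f + k) + (10 + f + k)) = -4 + (10 + 2*f + 2*k) = 6 + 2*f + 2*k)
(s + M(-44, q(-6 - 1*(-3), -6))) - 1*(-25255) = (16600 + (6 + 2*(-9*(-6 - 1*(-3))) + 2*(-44))) - 1*(-25255) = (16600 + (6 + 2*(-9*(-6 + 3)) - 88)) + 25255 = (16600 + (6 + 2*(-9*(-3)) - 88)) + 25255 = (16600 + (6 + 2*27 - 88)) + 25255 = (16600 + (6 + 54 - 88)) + 25255 = (16600 - 28) + 25255 = 16572 + 25255 = 41827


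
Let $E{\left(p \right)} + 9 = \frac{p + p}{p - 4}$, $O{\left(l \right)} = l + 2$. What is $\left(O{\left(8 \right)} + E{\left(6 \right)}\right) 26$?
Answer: $182$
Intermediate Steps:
$O{\left(l \right)} = 2 + l$
$E{\left(p \right)} = -9 + \frac{2 p}{-4 + p}$ ($E{\left(p \right)} = -9 + \frac{p + p}{p - 4} = -9 + \frac{2 p}{-4 + p}$)
$\left(O{\left(8 \right)} + E{\left(6 \right)}\right) 26 = \left(\left(2 + 8\right) + \frac{36 - 42}{-4 + 6}\right) 26 = \left(10 + \frac{36 - 42}{2}\right) 26 = \left(10 + \frac{1}{2} \left(-6\right)\right) 26 = \left(10 - 3\right) 26 = 7 \cdot 26 = 182$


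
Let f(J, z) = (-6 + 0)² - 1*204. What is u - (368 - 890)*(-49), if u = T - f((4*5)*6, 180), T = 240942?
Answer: 215532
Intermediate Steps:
f(J, z) = -168 (f(J, z) = (-6)² - 204 = 36 - 204 = -168)
u = 241110 (u = 240942 - 1*(-168) = 240942 + 168 = 241110)
u - (368 - 890)*(-49) = 241110 - (368 - 890)*(-49) = 241110 - (-522)*(-49) = 241110 - 1*25578 = 241110 - 25578 = 215532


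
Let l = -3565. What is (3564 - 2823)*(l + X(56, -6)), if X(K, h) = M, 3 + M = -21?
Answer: -2659449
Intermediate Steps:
M = -24 (M = -3 - 21 = -24)
X(K, h) = -24
(3564 - 2823)*(l + X(56, -6)) = (3564 - 2823)*(-3565 - 24) = 741*(-3589) = -2659449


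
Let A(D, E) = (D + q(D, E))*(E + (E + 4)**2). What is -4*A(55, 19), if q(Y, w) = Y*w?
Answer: -2411200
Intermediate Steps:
A(D, E) = (D + D*E)*(E + (4 + E)**2) (A(D, E) = (D + D*E)*(E + (E + 4)**2) = (D + D*E)*(E + (4 + E)**2))
-4*A(55, 19) = -220*(16 + 19**3 + 10*19**2 + 25*19) = -220*(16 + 6859 + 10*361 + 475) = -220*(16 + 6859 + 3610 + 475) = -220*10960 = -4*602800 = -2411200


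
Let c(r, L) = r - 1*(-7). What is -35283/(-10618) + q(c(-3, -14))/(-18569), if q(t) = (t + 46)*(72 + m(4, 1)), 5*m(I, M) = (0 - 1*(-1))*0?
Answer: 616945227/197165642 ≈ 3.1291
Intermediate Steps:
c(r, L) = 7 + r (c(r, L) = r + 7 = 7 + r)
m(I, M) = 0 (m(I, M) = ((0 - 1*(-1))*0)/5 = ((0 + 1)*0)/5 = (1*0)/5 = (⅕)*0 = 0)
q(t) = 3312 + 72*t (q(t) = (t + 46)*(72 + 0) = (46 + t)*72 = 3312 + 72*t)
-35283/(-10618) + q(c(-3, -14))/(-18569) = -35283/(-10618) + (3312 + 72*(7 - 3))/(-18569) = -35283*(-1/10618) + (3312 + 72*4)*(-1/18569) = 35283/10618 + (3312 + 288)*(-1/18569) = 35283/10618 + 3600*(-1/18569) = 35283/10618 - 3600/18569 = 616945227/197165642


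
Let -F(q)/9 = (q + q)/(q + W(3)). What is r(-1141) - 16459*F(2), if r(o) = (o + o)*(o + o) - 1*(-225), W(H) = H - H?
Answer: 5504011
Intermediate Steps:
W(H) = 0
r(o) = 225 + 4*o² (r(o) = (2*o)*(2*o) + 225 = 4*o² + 225 = 225 + 4*o²)
F(q) = -18 (F(q) = -9*(q + q)/(q + 0) = -9*2*q/q = -9*2 = -18)
r(-1141) - 16459*F(2) = (225 + 4*(-1141)²) - 16459*(-18) = (225 + 4*1301881) + 296262 = (225 + 5207524) + 296262 = 5207749 + 296262 = 5504011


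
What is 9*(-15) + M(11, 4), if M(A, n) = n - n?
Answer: -135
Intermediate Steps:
M(A, n) = 0
9*(-15) + M(11, 4) = 9*(-15) + 0 = -135 + 0 = -135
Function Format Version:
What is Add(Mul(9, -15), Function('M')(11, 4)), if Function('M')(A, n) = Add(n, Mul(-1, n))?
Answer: -135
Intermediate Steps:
Function('M')(A, n) = 0
Add(Mul(9, -15), Function('M')(11, 4)) = Add(Mul(9, -15), 0) = Add(-135, 0) = -135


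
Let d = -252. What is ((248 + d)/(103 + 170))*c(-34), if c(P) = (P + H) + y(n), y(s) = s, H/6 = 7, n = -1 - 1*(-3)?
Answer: -40/273 ≈ -0.14652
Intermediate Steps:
n = 2 (n = -1 + 3 = 2)
H = 42 (H = 6*7 = 42)
c(P) = 44 + P (c(P) = (P + 42) + 2 = (42 + P) + 2 = 44 + P)
((248 + d)/(103 + 170))*c(-34) = ((248 - 252)/(103 + 170))*(44 - 34) = -4/273*10 = -40/273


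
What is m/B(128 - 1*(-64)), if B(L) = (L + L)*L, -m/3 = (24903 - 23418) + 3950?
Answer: -5435/24576 ≈ -0.22115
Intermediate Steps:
m = -16305 (m = -3*((24903 - 23418) + 3950) = -3*(1485 + 3950) = -3*5435 = -16305)
B(L) = 2*L² (B(L) = (2*L)*L = 2*L²)
m/B(128 - 1*(-64)) = -16305*1/(2*(128 - 1*(-64))²) = -16305*1/(2*(128 + 64)²) = -16305/(2*192²) = -16305/(2*36864) = -16305/73728 = -16305*1/73728 = -5435/24576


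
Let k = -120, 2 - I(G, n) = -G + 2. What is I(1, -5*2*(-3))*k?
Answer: -120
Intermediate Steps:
I(G, n) = G (I(G, n) = 2 - (-G + 2) = 2 - (2 - G) = 2 + (-2 + G) = G)
I(1, -5*2*(-3))*k = 1*(-120) = -120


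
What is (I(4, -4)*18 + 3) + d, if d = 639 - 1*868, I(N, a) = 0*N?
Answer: -226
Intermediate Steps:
I(N, a) = 0
d = -229 (d = 639 - 868 = -229)
(I(4, -4)*18 + 3) + d = (0*18 + 3) - 229 = (0 + 3) - 229 = 3 - 229 = -226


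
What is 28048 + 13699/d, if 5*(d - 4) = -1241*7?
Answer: 243023521/8667 ≈ 28040.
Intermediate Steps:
d = -8667/5 (d = 4 + (-1241*7)/5 = 4 + (1/5)*(-8687) = 4 - 8687/5 = -8667/5 ≈ -1733.4)
28048 + 13699/d = 28048 + 13699/(-8667/5) = 28048 + 13699*(-5/8667) = 28048 - 68495/8667 = 243023521/8667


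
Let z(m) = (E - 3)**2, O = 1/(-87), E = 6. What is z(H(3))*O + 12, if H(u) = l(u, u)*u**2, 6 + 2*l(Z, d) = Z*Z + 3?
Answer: 345/29 ≈ 11.897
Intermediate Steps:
O = -1/87 ≈ -0.011494
l(Z, d) = -3/2 + Z**2/2 (l(Z, d) = -3 + (Z*Z + 3)/2 = -3 + (Z**2 + 3)/2 = -3 + (3 + Z**2)/2 = -3 + (3/2 + Z**2/2) = -3/2 + Z**2/2)
H(u) = u**2*(-3/2 + u**2/2) (H(u) = (-3/2 + u**2/2)*u**2 = u**2*(-3/2 + u**2/2))
z(m) = 9 (z(m) = (6 - 3)**2 = 3**2 = 9)
z(H(3))*O + 12 = 9*(-1/87) + 12 = -3/29 + 12 = 345/29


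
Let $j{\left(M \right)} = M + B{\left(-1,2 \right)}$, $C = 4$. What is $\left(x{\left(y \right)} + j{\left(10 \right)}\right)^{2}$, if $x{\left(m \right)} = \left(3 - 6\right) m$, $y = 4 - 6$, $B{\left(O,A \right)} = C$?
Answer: $400$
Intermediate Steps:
$B{\left(O,A \right)} = 4$
$y = -2$
$x{\left(m \right)} = - 3 m$ ($x{\left(m \right)} = \left(3 - 6\right) m = - 3 m$)
$j{\left(M \right)} = 4 + M$ ($j{\left(M \right)} = M + 4 = 4 + M$)
$\left(x{\left(y \right)} + j{\left(10 \right)}\right)^{2} = \left(\left(-3\right) \left(-2\right) + \left(4 + 10\right)\right)^{2} = \left(6 + 14\right)^{2} = 20^{2} = 400$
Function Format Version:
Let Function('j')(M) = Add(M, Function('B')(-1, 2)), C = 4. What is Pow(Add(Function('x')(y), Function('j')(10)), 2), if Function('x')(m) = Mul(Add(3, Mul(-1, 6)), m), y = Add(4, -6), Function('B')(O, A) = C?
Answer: 400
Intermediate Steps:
Function('B')(O, A) = 4
y = -2
Function('x')(m) = Mul(-3, m) (Function('x')(m) = Mul(Add(3, -6), m) = Mul(-3, m))
Function('j')(M) = Add(4, M) (Function('j')(M) = Add(M, 4) = Add(4, M))
Pow(Add(Function('x')(y), Function('j')(10)), 2) = Pow(Add(Mul(-3, -2), Add(4, 10)), 2) = Pow(Add(6, 14), 2) = Pow(20, 2) = 400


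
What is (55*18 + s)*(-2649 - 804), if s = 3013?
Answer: -13822359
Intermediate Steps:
(55*18 + s)*(-2649 - 804) = (55*18 + 3013)*(-2649 - 804) = (990 + 3013)*(-3453) = 4003*(-3453) = -13822359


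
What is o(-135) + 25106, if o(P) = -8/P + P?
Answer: 3371093/135 ≈ 24971.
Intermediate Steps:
o(P) = P - 8/P (o(P) = -8/P + P = P - 8/P)
o(-135) + 25106 = (-135 - 8/(-135)) + 25106 = (-135 - 8*(-1/135)) + 25106 = (-135 + 8/135) + 25106 = -18217/135 + 25106 = 3371093/135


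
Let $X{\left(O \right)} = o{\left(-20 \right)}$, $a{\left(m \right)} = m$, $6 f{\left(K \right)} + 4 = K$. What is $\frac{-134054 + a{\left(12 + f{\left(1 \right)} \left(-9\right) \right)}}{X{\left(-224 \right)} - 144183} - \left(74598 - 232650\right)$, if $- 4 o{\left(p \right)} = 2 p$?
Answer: $\frac{45573930067}{288346} \approx 1.5805 \cdot 10^{5}$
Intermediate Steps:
$f{\left(K \right)} = - \frac{2}{3} + \frac{K}{6}$
$o{\left(p \right)} = - \frac{p}{2}$ ($o{\left(p \right)} = - \frac{2 p}{4} = - \frac{p}{2}$)
$X{\left(O \right)} = 10$ ($X{\left(O \right)} = \left(- \frac{1}{2}\right) \left(-20\right) = 10$)
$\frac{-134054 + a{\left(12 + f{\left(1 \right)} \left(-9\right) \right)}}{X{\left(-224 \right)} - 144183} - \left(74598 - 232650\right) = \frac{-134054 + \left(12 + \left(- \frac{2}{3} + \frac{1}{6} \cdot 1\right) \left(-9\right)\right)}{10 - 144183} - \left(74598 - 232650\right) = \frac{-134054 + \left(12 + \left(- \frac{2}{3} + \frac{1}{6}\right) \left(-9\right)\right)}{-144173} - \left(74598 - 232650\right) = \left(-134054 + \left(12 - - \frac{9}{2}\right)\right) \left(- \frac{1}{144173}\right) - -158052 = \left(-134054 + \left(12 + \frac{9}{2}\right)\right) \left(- \frac{1}{144173}\right) + 158052 = \left(-134054 + \frac{33}{2}\right) \left(- \frac{1}{144173}\right) + 158052 = \left(- \frac{268075}{2}\right) \left(- \frac{1}{144173}\right) + 158052 = \frac{268075}{288346} + 158052 = \frac{45573930067}{288346}$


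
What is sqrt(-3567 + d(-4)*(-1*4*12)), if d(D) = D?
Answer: 15*I*sqrt(15) ≈ 58.095*I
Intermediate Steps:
sqrt(-3567 + d(-4)*(-1*4*12)) = sqrt(-3567 - 4*(-1*4)*12) = sqrt(-3567 - (-16)*12) = sqrt(-3567 - 4*(-48)) = sqrt(-3567 + 192) = sqrt(-3375) = 15*I*sqrt(15)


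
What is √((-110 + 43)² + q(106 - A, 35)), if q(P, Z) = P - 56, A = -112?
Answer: √4651 ≈ 68.198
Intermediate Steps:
q(P, Z) = -56 + P
√((-110 + 43)² + q(106 - A, 35)) = √((-110 + 43)² + (-56 + (106 - 1*(-112)))) = √((-67)² + (-56 + (106 + 112))) = √(4489 + (-56 + 218)) = √(4489 + 162) = √4651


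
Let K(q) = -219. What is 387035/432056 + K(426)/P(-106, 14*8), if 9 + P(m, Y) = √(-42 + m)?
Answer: 940213391/98940824 + 438*I*√37/229 ≈ 9.5028 + 11.634*I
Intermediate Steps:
P(m, Y) = -9 + √(-42 + m)
387035/432056 + K(426)/P(-106, 14*8) = 387035/432056 - 219/(-9 + √(-42 - 106)) = 387035*(1/432056) - 219/(-9 + √(-148)) = 387035/432056 - 219/(-9 + 2*I*√37)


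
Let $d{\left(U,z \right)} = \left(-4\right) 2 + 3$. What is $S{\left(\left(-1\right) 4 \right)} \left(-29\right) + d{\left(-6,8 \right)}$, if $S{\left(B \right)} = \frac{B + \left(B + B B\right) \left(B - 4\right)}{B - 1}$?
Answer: $-585$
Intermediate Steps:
$d{\left(U,z \right)} = -5$ ($d{\left(U,z \right)} = -8 + 3 = -5$)
$S{\left(B \right)} = \frac{B + \left(-4 + B\right) \left(B + B^{2}\right)}{-1 + B}$ ($S{\left(B \right)} = \frac{B + \left(B + B^{2}\right) \left(-4 + B\right)}{-1 + B} = \frac{B + \left(-4 + B\right) \left(B + B^{2}\right)}{-1 + B}$)
$S{\left(\left(-1\right) 4 \right)} \left(-29\right) + d{\left(-6,8 \right)} = \frac{\left(-1\right) 4 \left(-3 + \left(\left(-1\right) 4\right)^{2} - 3 \left(\left(-1\right) 4\right)\right)}{-1 - 4} \left(-29\right) - 5 = - \frac{4 \left(-3 + \left(-4\right)^{2} - -12\right)}{-1 - 4} \left(-29\right) - 5 = - \frac{4 \left(-3 + 16 + 12\right)}{-5} \left(-29\right) - 5 = \left(-4\right) \left(- \frac{1}{5}\right) 25 \left(-29\right) - 5 = 20 \left(-29\right) - 5 = -580 - 5 = -585$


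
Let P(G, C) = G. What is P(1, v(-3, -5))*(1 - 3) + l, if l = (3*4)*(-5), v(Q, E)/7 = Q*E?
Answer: -62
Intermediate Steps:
v(Q, E) = 7*E*Q (v(Q, E) = 7*(Q*E) = 7*(E*Q) = 7*E*Q)
l = -60 (l = 12*(-5) = -60)
P(1, v(-3, -5))*(1 - 3) + l = 1*(1 - 3) - 60 = 1*(-2) - 60 = -2 - 60 = -62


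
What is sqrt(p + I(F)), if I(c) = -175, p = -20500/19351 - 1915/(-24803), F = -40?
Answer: 3*I*sqrt(4504446235002844370)/479962853 ≈ 13.266*I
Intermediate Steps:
p = -471404335/479962853 (p = -20500*1/19351 - 1915*(-1/24803) = -20500/19351 + 1915/24803 = -471404335/479962853 ≈ -0.98217)
sqrt(p + I(F)) = sqrt(-471404335/479962853 - 175) = sqrt(-84464903610/479962853) = 3*I*sqrt(4504446235002844370)/479962853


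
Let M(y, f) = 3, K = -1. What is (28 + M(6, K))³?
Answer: 29791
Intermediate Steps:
(28 + M(6, K))³ = (28 + 3)³ = 31³ = 29791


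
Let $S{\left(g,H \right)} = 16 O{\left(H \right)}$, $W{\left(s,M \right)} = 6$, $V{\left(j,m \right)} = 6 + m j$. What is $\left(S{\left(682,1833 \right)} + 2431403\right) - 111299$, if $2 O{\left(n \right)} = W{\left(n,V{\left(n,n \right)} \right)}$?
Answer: $2320152$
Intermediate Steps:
$V{\left(j,m \right)} = 6 + j m$
$O{\left(n \right)} = 3$ ($O{\left(n \right)} = \frac{1}{2} \cdot 6 = 3$)
$S{\left(g,H \right)} = 48$ ($S{\left(g,H \right)} = 16 \cdot 3 = 48$)
$\left(S{\left(682,1833 \right)} + 2431403\right) - 111299 = \left(48 + 2431403\right) - 111299 = 2431451 - 111299 = 2320152$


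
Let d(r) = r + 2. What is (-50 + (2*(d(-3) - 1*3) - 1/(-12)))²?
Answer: 483025/144 ≈ 3354.3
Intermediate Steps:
d(r) = 2 + r
(-50 + (2*(d(-3) - 1*3) - 1/(-12)))² = (-50 + (2*((2 - 3) - 1*3) - 1/(-12)))² = (-50 + (2*(-1 - 3) - 1*(-1/12)))² = (-50 + (2*(-4) + 1/12))² = (-50 + (-8 + 1/12))² = (-50 - 95/12)² = (-695/12)² = 483025/144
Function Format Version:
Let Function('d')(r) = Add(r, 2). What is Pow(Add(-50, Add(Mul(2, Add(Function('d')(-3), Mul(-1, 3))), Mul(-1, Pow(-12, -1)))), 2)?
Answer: Rational(483025, 144) ≈ 3354.3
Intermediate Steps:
Function('d')(r) = Add(2, r)
Pow(Add(-50, Add(Mul(2, Add(Function('d')(-3), Mul(-1, 3))), Mul(-1, Pow(-12, -1)))), 2) = Pow(Add(-50, Add(Mul(2, Add(Add(2, -3), Mul(-1, 3))), Mul(-1, Pow(-12, -1)))), 2) = Pow(Add(-50, Add(Mul(2, Add(-1, -3)), Mul(-1, Rational(-1, 12)))), 2) = Pow(Add(-50, Add(Mul(2, -4), Rational(1, 12))), 2) = Pow(Add(-50, Add(-8, Rational(1, 12))), 2) = Pow(Add(-50, Rational(-95, 12)), 2) = Pow(Rational(-695, 12), 2) = Rational(483025, 144)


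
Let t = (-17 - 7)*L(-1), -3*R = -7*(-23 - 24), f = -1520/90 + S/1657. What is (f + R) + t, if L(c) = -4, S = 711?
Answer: -449276/14913 ≈ -30.126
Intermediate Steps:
f = -245465/14913 (f = -1520/90 + 711/1657 = -1520*1/90 + 711*(1/1657) = -152/9 + 711/1657 = -245465/14913 ≈ -16.460)
R = -329/3 (R = -(-7)*(-23 - 24)/3 = -(-7)*(-47)/3 = -⅓*329 = -329/3 ≈ -109.67)
t = 96 (t = (-17 - 7)*(-4) = -24*(-4) = 96)
(f + R) + t = (-245465/14913 - 329/3) + 96 = -1880924/14913 + 96 = -449276/14913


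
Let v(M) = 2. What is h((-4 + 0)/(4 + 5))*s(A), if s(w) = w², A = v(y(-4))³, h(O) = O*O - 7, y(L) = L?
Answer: -35264/81 ≈ -435.36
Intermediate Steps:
h(O) = -7 + O² (h(O) = O² - 7 = -7 + O²)
A = 8 (A = 2³ = 8)
h((-4 + 0)/(4 + 5))*s(A) = (-7 + ((-4 + 0)/(4 + 5))²)*8² = (-7 + (-4/9)²)*64 = (-7 + 16/81)*64 = -551/81*64 = -35264/81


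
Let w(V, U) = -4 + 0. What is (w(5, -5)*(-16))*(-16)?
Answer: -1024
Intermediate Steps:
w(V, U) = -4
(w(5, -5)*(-16))*(-16) = -4*(-16)*(-16) = 64*(-16) = -1024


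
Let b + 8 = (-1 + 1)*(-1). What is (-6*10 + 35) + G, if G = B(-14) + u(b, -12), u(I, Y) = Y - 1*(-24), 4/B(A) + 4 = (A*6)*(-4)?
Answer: -1078/83 ≈ -12.988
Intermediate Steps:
B(A) = 4/(-4 - 24*A) (B(A) = 4/(-4 + (A*6)*(-4)) = 4/(-4 + (6*A)*(-4)) = 4/(-4 - 24*A))
b = -8 (b = -8 + (-1 + 1)*(-1) = -8 + 0*(-1) = -8 + 0 = -8)
u(I, Y) = 24 + Y (u(I, Y) = Y + 24 = 24 + Y)
G = 997/83 (G = -1/(1 + 6*(-14)) + (24 - 12) = -1/(1 - 84) + 12 = -1/(-83) + 12 = -1*(-1/83) + 12 = 1/83 + 12 = 997/83 ≈ 12.012)
(-6*10 + 35) + G = (-6*10 + 35) + 997/83 = (-60 + 35) + 997/83 = -25 + 997/83 = -1078/83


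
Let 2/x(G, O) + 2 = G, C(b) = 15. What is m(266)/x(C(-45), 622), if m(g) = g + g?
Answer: 3458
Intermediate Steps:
x(G, O) = 2/(-2 + G)
m(g) = 2*g
m(266)/x(C(-45), 622) = (2*266)/((2/(-2 + 15))) = 532/((2/13)) = 532/((2*(1/13))) = 532/(2/13) = 532*(13/2) = 3458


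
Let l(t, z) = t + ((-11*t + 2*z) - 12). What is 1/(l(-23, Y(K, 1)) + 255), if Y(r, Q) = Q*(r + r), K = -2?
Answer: 1/465 ≈ 0.0021505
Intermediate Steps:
Y(r, Q) = 2*Q*r (Y(r, Q) = Q*(2*r) = 2*Q*r)
l(t, z) = -12 - 10*t + 2*z (l(t, z) = t + (-12 - 11*t + 2*z) = -12 - 10*t + 2*z)
1/(l(-23, Y(K, 1)) + 255) = 1/((-12 - 10*(-23) + 2*(2*1*(-2))) + 255) = 1/((-12 + 230 + 2*(-4)) + 255) = 1/((-12 + 230 - 8) + 255) = 1/(210 + 255) = 1/465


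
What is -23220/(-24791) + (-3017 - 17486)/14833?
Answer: -1800743/4040933 ≈ -0.44563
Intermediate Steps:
-23220/(-24791) + (-3017 - 17486)/14833 = -23220*(-1/24791) - 20503*1/14833 = 23220/24791 - 2929/2119 = -1800743/4040933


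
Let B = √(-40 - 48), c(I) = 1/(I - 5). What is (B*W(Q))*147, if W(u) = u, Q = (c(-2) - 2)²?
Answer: 1350*I*√22 ≈ 6332.1*I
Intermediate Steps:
c(I) = 1/(-5 + I)
B = 2*I*√22 (B = √(-88) = 2*I*√22 ≈ 9.3808*I)
Q = 225/49 (Q = (1/(-5 - 2) - 2)² = (1/(-7) - 2)² = (-⅐ - 2)² = (-15/7)² = 225/49 ≈ 4.5918)
(B*W(Q))*147 = ((2*I*√22)*(225/49))*147 = (450*I*√22/49)*147 = 1350*I*√22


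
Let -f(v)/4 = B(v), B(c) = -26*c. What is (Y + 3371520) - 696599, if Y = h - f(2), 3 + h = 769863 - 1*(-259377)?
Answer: 3703950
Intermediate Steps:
h = 1029237 (h = -3 + (769863 - 1*(-259377)) = -3 + (769863 + 259377) = -3 + 1029240 = 1029237)
f(v) = 104*v (f(v) = -(-104)*v = 104*v)
Y = 1029029 (Y = 1029237 - 104*2 = 1029237 - 1*208 = 1029237 - 208 = 1029029)
(Y + 3371520) - 696599 = (1029029 + 3371520) - 696599 = 4400549 - 696599 = 3703950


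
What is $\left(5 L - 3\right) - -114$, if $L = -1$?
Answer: $106$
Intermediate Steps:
$\left(5 L - 3\right) - -114 = \left(5 \left(-1\right) - 3\right) - -114 = \left(-5 - 3\right) + 114 = -8 + 114 = 106$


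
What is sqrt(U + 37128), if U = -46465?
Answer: I*sqrt(9337) ≈ 96.628*I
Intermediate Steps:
sqrt(U + 37128) = sqrt(-46465 + 37128) = sqrt(-9337) = I*sqrt(9337)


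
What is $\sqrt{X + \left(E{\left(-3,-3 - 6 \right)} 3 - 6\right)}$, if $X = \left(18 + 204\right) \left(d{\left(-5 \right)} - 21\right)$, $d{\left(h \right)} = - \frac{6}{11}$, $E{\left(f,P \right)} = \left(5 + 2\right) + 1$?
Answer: $\frac{24 i \sqrt{1001}}{11} \approx 69.03 i$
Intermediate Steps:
$E{\left(f,P \right)} = 8$ ($E{\left(f,P \right)} = 7 + 1 = 8$)
$d{\left(h \right)} = - \frac{6}{11}$ ($d{\left(h \right)} = \left(-6\right) \frac{1}{11} = - \frac{6}{11}$)
$X = - \frac{52614}{11}$ ($X = \left(18 + 204\right) \left(- \frac{6}{11} - 21\right) = 222 \left(- \frac{237}{11}\right) = - \frac{52614}{11} \approx -4783.1$)
$\sqrt{X + \left(E{\left(-3,-3 - 6 \right)} 3 - 6\right)} = \sqrt{- \frac{52614}{11} + \left(8 \cdot 3 - 6\right)} = \sqrt{- \frac{52614}{11} + \left(24 - 6\right)} = \sqrt{- \frac{52614}{11} + 18} = \sqrt{- \frac{52416}{11}} = \frac{24 i \sqrt{1001}}{11}$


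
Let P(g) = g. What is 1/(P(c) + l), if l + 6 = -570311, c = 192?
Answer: -1/570125 ≈ -1.7540e-6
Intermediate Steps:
l = -570317 (l = -6 - 570311 = -570317)
1/(P(c) + l) = 1/(192 - 570317) = 1/(-570125) = -1/570125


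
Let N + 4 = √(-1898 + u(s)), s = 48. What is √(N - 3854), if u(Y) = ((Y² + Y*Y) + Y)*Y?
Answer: √(-3858 + √221590) ≈ 58.2*I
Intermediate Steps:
u(Y) = Y*(Y + 2*Y²) (u(Y) = ((Y² + Y²) + Y)*Y = (2*Y² + Y)*Y = (Y + 2*Y²)*Y = Y*(Y + 2*Y²))
N = -4 + √221590 (N = -4 + √(-1898 + 48²*(1 + 2*48)) = -4 + √(-1898 + 2304*(1 + 96)) = -4 + √(-1898 + 2304*97) = -4 + √(-1898 + 223488) = -4 + √221590 ≈ 466.73)
√(N - 3854) = √((-4 + √221590) - 3854) = √(-3858 + √221590)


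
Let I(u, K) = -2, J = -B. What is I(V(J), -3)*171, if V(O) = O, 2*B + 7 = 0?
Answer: -342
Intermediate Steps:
B = -7/2 (B = -7/2 + (½)*0 = -7/2 + 0 = -7/2 ≈ -3.5000)
J = 7/2 (J = -1*(-7/2) = 7/2 ≈ 3.5000)
I(V(J), -3)*171 = -2*171 = -342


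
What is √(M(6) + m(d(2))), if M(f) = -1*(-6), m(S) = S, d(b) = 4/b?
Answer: 2*√2 ≈ 2.8284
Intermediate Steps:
M(f) = 6
√(M(6) + m(d(2))) = √(6 + 4/2) = √(6 + 4*(½)) = √(6 + 2) = √8 = 2*√2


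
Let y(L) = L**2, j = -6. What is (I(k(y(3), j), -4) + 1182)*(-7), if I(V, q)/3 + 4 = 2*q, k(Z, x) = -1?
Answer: -8022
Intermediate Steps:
I(V, q) = -12 + 6*q (I(V, q) = -12 + 3*(2*q) = -12 + 6*q)
(I(k(y(3), j), -4) + 1182)*(-7) = ((-12 + 6*(-4)) + 1182)*(-7) = ((-12 - 24) + 1182)*(-7) = (-36 + 1182)*(-7) = 1146*(-7) = -8022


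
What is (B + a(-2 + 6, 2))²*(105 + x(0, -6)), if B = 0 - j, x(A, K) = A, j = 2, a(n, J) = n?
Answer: 420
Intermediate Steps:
B = -2 (B = 0 - 1*2 = 0 - 2 = -2)
(B + a(-2 + 6, 2))²*(105 + x(0, -6)) = (-2 + (-2 + 6))²*(105 + 0) = (-2 + 4)²*105 = 2²*105 = 4*105 = 420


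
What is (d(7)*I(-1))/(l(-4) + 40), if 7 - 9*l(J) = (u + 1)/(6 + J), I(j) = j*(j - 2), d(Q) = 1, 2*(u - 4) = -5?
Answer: 108/1463 ≈ 0.073821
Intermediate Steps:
u = 3/2 (u = 4 + (½)*(-5) = 4 - 5/2 = 3/2 ≈ 1.5000)
I(j) = j*(-2 + j)
l(J) = 7/9 - 5/(18*(6 + J)) (l(J) = 7/9 - (3/2 + 1)/(9*(6 + J)) = 7/9 - 5/(18*(6 + J)))
(d(7)*I(-1))/(l(-4) + 40) = (1*(-(-2 - 1)))/((79 + 14*(-4))/(18*(6 - 4)) + 40) = (1*(-1*(-3)))/((1/18)*(79 - 56)/2 + 40) = (1*3)/((1/18)*(½)*23 + 40) = 3/(23/36 + 40) = 3/(1463/36) = 3*(36/1463) = 108/1463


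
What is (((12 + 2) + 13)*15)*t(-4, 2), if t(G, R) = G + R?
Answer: -810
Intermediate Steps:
(((12 + 2) + 13)*15)*t(-4, 2) = (((12 + 2) + 13)*15)*(-4 + 2) = ((14 + 13)*15)*(-2) = (27*15)*(-2) = 405*(-2) = -810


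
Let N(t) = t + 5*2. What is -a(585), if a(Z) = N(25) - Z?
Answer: 550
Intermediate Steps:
N(t) = 10 + t (N(t) = t + 10 = 10 + t)
a(Z) = 35 - Z (a(Z) = (10 + 25) - Z = 35 - Z)
-a(585) = -(35 - 1*585) = -(35 - 585) = -1*(-550) = 550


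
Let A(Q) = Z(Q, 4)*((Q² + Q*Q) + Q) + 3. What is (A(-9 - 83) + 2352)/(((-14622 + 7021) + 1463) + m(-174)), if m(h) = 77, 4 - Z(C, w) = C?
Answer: -1618611/6061 ≈ -267.05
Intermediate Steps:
Z(C, w) = 4 - C
A(Q) = 3 + (4 - Q)*(Q + 2*Q²) (A(Q) = (4 - Q)*((Q² + Q*Q) + Q) + 3 = (4 - Q)*((Q² + Q²) + Q) + 3 = (4 - Q)*(2*Q² + Q) + 3 = (4 - Q)*(Q + 2*Q²) + 3 = 3 + (4 - Q)*(Q + 2*Q²))
(A(-9 - 83) + 2352)/(((-14622 + 7021) + 1463) + m(-174)) = ((3 - (-9 - 83)*(-4 + (-9 - 83)) + 2*(-9 - 83)²*(4 - (-9 - 83))) + 2352)/(((-14622 + 7021) + 1463) + 77) = ((3 - 1*(-92)*(-4 - 92) + 2*(-92)²*(4 - 1*(-92))) + 2352)/((-7601 + 1463) + 77) = ((3 - 1*(-92)*(-96) + 2*8464*(4 + 92)) + 2352)/(-6138 + 77) = ((3 - 8832 + 2*8464*96) + 2352)/(-6061) = ((3 - 8832 + 1625088) + 2352)*(-1/6061) = (1616259 + 2352)*(-1/6061) = 1618611*(-1/6061) = -1618611/6061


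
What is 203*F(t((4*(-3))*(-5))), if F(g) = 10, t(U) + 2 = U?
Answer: 2030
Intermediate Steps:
t(U) = -2 + U
203*F(t((4*(-3))*(-5))) = 203*10 = 2030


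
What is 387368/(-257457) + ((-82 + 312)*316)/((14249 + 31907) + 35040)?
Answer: -3185189342/5226119643 ≈ -0.60948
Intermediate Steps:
387368/(-257457) + ((-82 + 312)*316)/((14249 + 31907) + 35040) = 387368*(-1/257457) + (230*316)/(46156 + 35040) = -387368/257457 + 72680/81196 = -387368/257457 + 72680*(1/81196) = -387368/257457 + 18170/20299 = -3185189342/5226119643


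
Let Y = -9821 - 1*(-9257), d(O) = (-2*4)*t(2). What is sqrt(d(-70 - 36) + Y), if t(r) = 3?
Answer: 14*I*sqrt(3) ≈ 24.249*I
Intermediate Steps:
d(O) = -24 (d(O) = -2*4*3 = -8*3 = -24)
Y = -564 (Y = -9821 + 9257 = -564)
sqrt(d(-70 - 36) + Y) = sqrt(-24 - 564) = sqrt(-588) = 14*I*sqrt(3)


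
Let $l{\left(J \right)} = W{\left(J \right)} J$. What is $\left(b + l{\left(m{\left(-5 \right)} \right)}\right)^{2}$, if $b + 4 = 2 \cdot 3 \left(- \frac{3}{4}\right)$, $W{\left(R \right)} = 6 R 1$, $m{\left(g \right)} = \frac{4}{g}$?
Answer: $\frac{54289}{2500} \approx 21.716$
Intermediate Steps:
$W{\left(R \right)} = 6 R$
$l{\left(J \right)} = 6 J^{2}$ ($l{\left(J \right)} = 6 J J = 6 J^{2}$)
$b = - \frac{17}{2}$ ($b = -4 + 2 \cdot 3 \left(- \frac{3}{4}\right) = -4 + 6 \left(\left(-3\right) \frac{1}{4}\right) = -4 + 6 \left(- \frac{3}{4}\right) = -4 - \frac{9}{2} = - \frac{17}{2} \approx -8.5$)
$\left(b + l{\left(m{\left(-5 \right)} \right)}\right)^{2} = \left(- \frac{17}{2} + 6 \left(\frac{4}{-5}\right)^{2}\right)^{2} = \left(- \frac{17}{2} + 6 \left(4 \left(- \frac{1}{5}\right)\right)^{2}\right)^{2} = \left(- \frac{17}{2} + 6 \left(- \frac{4}{5}\right)^{2}\right)^{2} = \left(- \frac{17}{2} + 6 \cdot \frac{16}{25}\right)^{2} = \left(- \frac{17}{2} + \frac{96}{25}\right)^{2} = \left(- \frac{233}{50}\right)^{2} = \frac{54289}{2500}$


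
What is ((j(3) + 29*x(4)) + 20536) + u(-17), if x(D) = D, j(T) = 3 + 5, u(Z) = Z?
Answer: 20643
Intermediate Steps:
j(T) = 8
((j(3) + 29*x(4)) + 20536) + u(-17) = ((8 + 29*4) + 20536) - 17 = ((8 + 116) + 20536) - 17 = (124 + 20536) - 17 = 20660 - 17 = 20643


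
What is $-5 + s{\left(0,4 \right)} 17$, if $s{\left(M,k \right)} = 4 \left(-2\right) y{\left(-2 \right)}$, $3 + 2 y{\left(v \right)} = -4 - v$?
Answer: $335$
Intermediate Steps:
$y{\left(v \right)} = - \frac{7}{2} - \frac{v}{2}$ ($y{\left(v \right)} = - \frac{3}{2} + \frac{-4 - v}{2} = - \frac{3}{2} - \left(2 + \frac{v}{2}\right) = - \frac{7}{2} - \frac{v}{2}$)
$s{\left(M,k \right)} = 20$ ($s{\left(M,k \right)} = 4 \left(-2\right) \left(- \frac{7}{2} - -1\right) = - 8 \left(- \frac{7}{2} + 1\right) = \left(-8\right) \left(- \frac{5}{2}\right) = 20$)
$-5 + s{\left(0,4 \right)} 17 = -5 + 20 \cdot 17 = -5 + 340 = 335$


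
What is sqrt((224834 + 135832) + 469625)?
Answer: sqrt(830291) ≈ 911.20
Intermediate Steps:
sqrt((224834 + 135832) + 469625) = sqrt(360666 + 469625) = sqrt(830291)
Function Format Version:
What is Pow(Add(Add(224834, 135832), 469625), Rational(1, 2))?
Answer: Pow(830291, Rational(1, 2)) ≈ 911.20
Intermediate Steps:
Pow(Add(Add(224834, 135832), 469625), Rational(1, 2)) = Pow(Add(360666, 469625), Rational(1, 2)) = Pow(830291, Rational(1, 2))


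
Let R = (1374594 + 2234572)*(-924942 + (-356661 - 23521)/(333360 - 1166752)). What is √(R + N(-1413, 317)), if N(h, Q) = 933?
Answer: I*√739339218308433323297/14882 ≈ 1.8271e+6*I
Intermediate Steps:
R = -695521372074382403/208348 (R = 3609166*(-924942 - 380182/(-833392)) = 3609166*(-924942 - 380182*(-1/833392)) = 3609166*(-924942 + 190091/416696) = 3609166*(-385419441541/416696) = -695521372074382403/208348 ≈ -3.3383e+12)
√(R + N(-1413, 317)) = √(-695521372074382403/208348 + 933) = √(-695521371879993719/208348) = I*√739339218308433323297/14882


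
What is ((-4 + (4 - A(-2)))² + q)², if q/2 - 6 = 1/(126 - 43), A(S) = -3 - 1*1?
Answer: 5410276/6889 ≈ 785.35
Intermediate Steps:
A(S) = -4 (A(S) = -3 - 1 = -4)
q = 998/83 (q = 12 + 2/(126 - 43) = 12 + 2/83 = 998/83 ≈ 12.024)
((-4 + (4 - A(-2)))² + q)² = ((-4 + (4 - 1*(-4)))² + 998/83)² = ((-4 + (4 + 4))² + 998/83)² = ((-4 + 8)² + 998/83)² = (4² + 998/83)² = (16 + 998/83)² = (2326/83)² = 5410276/6889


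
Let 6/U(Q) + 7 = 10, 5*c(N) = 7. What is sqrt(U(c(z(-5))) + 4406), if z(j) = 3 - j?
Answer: 2*sqrt(1102) ≈ 66.393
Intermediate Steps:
c(N) = 7/5 (c(N) = (1/5)*7 = 7/5)
U(Q) = 2 (U(Q) = 6/(-7 + 10) = 6/3 = 6*(1/3) = 2)
sqrt(U(c(z(-5))) + 4406) = sqrt(2 + 4406) = sqrt(4408) = 2*sqrt(1102)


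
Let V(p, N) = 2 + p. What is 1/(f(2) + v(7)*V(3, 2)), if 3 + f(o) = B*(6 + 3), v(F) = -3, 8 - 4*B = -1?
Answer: 4/9 ≈ 0.44444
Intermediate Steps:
B = 9/4 (B = 2 - ¼*(-1) = 2 + ¼ = 9/4 ≈ 2.2500)
f(o) = 69/4 (f(o) = -3 + 9*(6 + 3)/4 = -3 + (9/4)*9 = -3 + 81/4 = 69/4)
1/(f(2) + v(7)*V(3, 2)) = 1/(69/4 - 3*(2 + 3)) = 1/(69/4 - 3*5) = 1/(69/4 - 15) = 1/(9/4) = 4/9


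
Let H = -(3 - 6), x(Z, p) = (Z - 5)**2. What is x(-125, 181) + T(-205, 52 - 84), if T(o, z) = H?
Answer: 16903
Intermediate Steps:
x(Z, p) = (-5 + Z)**2
H = 3 (H = -1*(-3) = 3)
T(o, z) = 3
x(-125, 181) + T(-205, 52 - 84) = (-5 - 125)**2 + 3 = (-130)**2 + 3 = 16900 + 3 = 16903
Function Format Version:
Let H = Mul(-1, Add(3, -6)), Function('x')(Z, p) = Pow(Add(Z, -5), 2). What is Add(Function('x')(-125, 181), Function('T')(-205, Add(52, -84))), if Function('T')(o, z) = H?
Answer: 16903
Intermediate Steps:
Function('x')(Z, p) = Pow(Add(-5, Z), 2)
H = 3 (H = Mul(-1, -3) = 3)
Function('T')(o, z) = 3
Add(Function('x')(-125, 181), Function('T')(-205, Add(52, -84))) = Add(Pow(Add(-5, -125), 2), 3) = Add(Pow(-130, 2), 3) = Add(16900, 3) = 16903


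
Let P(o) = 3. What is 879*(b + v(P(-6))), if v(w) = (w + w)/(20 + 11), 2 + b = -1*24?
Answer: -703200/31 ≈ -22684.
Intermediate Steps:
b = -26 (b = -2 - 1*24 = -2 - 24 = -26)
v(w) = 2*w/31 (v(w) = (2*w)/31 = (2*w)*(1/31) = 2*w/31)
879*(b + v(P(-6))) = 879*(-26 + (2/31)*3) = 879*(-26 + 6/31) = 879*(-800/31) = -703200/31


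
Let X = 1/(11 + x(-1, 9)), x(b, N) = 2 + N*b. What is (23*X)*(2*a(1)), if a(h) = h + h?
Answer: 23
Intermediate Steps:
a(h) = 2*h
X = ¼ (X = 1/(11 + (2 + 9*(-1))) = 1/(11 + (2 - 9)) = 1/(11 - 7) = 1/4 = ¼ ≈ 0.25000)
(23*X)*(2*a(1)) = (23*(¼))*(2*(2*1)) = 23*(2*2)/4 = (23/4)*4 = 23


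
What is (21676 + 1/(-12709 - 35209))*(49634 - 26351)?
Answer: 1860258985497/3686 ≈ 5.0468e+8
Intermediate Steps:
(21676 + 1/(-12709 - 35209))*(49634 - 26351) = (21676 + 1/(-47918))*23283 = (21676 - 1/47918)*23283 = (1038670567/47918)*23283 = 1860258985497/3686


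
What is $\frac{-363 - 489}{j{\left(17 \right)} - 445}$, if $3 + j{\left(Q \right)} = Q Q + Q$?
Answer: $6$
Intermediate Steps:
$j{\left(Q \right)} = -3 + Q + Q^{2}$ ($j{\left(Q \right)} = -3 + \left(Q Q + Q\right) = -3 + \left(Q^{2} + Q\right) = -3 + \left(Q + Q^{2}\right) = -3 + Q + Q^{2}$)
$\frac{-363 - 489}{j{\left(17 \right)} - 445} = \frac{-363 - 489}{\left(-3 + 17 + 17^{2}\right) - 445} = - \frac{852}{\left(-3 + 17 + 289\right) - 445} = - \frac{852}{303 - 445} = - \frac{852}{-142} = \left(-852\right) \left(- \frac{1}{142}\right) = 6$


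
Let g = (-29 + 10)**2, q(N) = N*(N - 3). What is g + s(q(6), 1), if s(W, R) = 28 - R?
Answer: 388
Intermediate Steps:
q(N) = N*(-3 + N)
g = 361 (g = (-19)**2 = 361)
g + s(q(6), 1) = 361 + (28 - 1*1) = 361 + (28 - 1) = 361 + 27 = 388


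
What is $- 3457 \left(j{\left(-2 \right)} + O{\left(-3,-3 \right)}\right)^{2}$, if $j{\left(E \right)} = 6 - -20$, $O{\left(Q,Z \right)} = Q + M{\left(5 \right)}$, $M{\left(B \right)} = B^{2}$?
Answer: $-7964928$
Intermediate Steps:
$O{\left(Q,Z \right)} = 25 + Q$ ($O{\left(Q,Z \right)} = Q + 5^{2} = Q + 25 = 25 + Q$)
$j{\left(E \right)} = 26$ ($j{\left(E \right)} = 6 + 20 = 26$)
$- 3457 \left(j{\left(-2 \right)} + O{\left(-3,-3 \right)}\right)^{2} = - 3457 \left(26 + \left(25 - 3\right)\right)^{2} = - 3457 \left(26 + 22\right)^{2} = - 3457 \cdot 48^{2} = \left(-3457\right) 2304 = -7964928$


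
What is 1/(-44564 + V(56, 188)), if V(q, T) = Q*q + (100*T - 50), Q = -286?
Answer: -1/41830 ≈ -2.3906e-5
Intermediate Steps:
V(q, T) = -50 - 286*q + 100*T (V(q, T) = -286*q + (100*T - 50) = -286*q + (-50 + 100*T) = -50 - 286*q + 100*T)
1/(-44564 + V(56, 188)) = 1/(-44564 + (-50 - 286*56 + 100*188)) = 1/(-44564 + (-50 - 16016 + 18800)) = 1/(-44564 + 2734) = 1/(-41830) = -1/41830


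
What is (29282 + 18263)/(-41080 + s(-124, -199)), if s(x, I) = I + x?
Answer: -1285/1119 ≈ -1.1483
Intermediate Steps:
(29282 + 18263)/(-41080 + s(-124, -199)) = (29282 + 18263)/(-41080 + (-199 - 124)) = 47545/(-41080 - 323) = 47545/(-41403) = 47545*(-1/41403) = -1285/1119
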